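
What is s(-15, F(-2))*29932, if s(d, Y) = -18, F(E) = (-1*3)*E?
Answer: -538776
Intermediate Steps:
F(E) = -3*E
s(-15, F(-2))*29932 = -18*29932 = -538776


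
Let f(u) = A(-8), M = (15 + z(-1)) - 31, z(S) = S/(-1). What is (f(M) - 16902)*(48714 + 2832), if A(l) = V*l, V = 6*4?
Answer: -881127324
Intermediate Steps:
z(S) = -S (z(S) = S*(-1) = -S)
V = 24
A(l) = 24*l
M = -15 (M = (15 - 1*(-1)) - 31 = (15 + 1) - 31 = 16 - 31 = -15)
f(u) = -192 (f(u) = 24*(-8) = -192)
(f(M) - 16902)*(48714 + 2832) = (-192 - 16902)*(48714 + 2832) = -17094*51546 = -881127324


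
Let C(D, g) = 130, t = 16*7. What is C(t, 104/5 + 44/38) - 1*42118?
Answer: -41988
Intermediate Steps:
t = 112
C(t, 104/5 + 44/38) - 1*42118 = 130 - 1*42118 = 130 - 42118 = -41988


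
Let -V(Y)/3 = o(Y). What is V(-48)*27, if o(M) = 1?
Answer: -81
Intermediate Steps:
V(Y) = -3 (V(Y) = -3*1 = -3)
V(-48)*27 = -3*27 = -81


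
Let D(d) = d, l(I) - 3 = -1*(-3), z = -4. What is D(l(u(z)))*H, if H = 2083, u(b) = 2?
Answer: 12498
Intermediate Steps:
l(I) = 6 (l(I) = 3 - 1*(-3) = 3 + 3 = 6)
D(l(u(z)))*H = 6*2083 = 12498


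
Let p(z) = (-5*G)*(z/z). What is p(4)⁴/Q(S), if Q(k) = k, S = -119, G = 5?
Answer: -390625/119 ≈ -3282.6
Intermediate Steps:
p(z) = -25 (p(z) = (-5*5)*(z/z) = -25*1 = -25)
p(4)⁴/Q(S) = (-25)⁴/(-119) = 390625*(-1/119) = -390625/119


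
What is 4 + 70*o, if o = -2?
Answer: -136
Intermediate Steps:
4 + 70*o = 4 + 70*(-2) = 4 - 140 = -136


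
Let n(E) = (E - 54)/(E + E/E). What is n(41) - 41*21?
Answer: -36175/42 ≈ -861.31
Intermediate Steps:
n(E) = (-54 + E)/(1 + E) (n(E) = (-54 + E)/(E + 1) = (-54 + E)/(1 + E))
n(41) - 41*21 = (-54 + 41)/(1 + 41) - 41*21 = -13/42 - 861 = -36175/42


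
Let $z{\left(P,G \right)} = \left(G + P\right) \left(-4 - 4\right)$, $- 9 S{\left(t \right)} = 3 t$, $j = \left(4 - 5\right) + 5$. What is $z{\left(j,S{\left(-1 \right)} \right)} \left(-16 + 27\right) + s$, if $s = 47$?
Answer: $- \frac{1003}{3} \approx -334.33$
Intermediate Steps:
$j = 4$ ($j = -1 + 5 = 4$)
$S{\left(t \right)} = - \frac{t}{3}$ ($S{\left(t \right)} = - \frac{3 t}{9} = - \frac{t}{3}$)
$z{\left(P,G \right)} = - 8 G - 8 P$ ($z{\left(P,G \right)} = \left(G + P\right) \left(-8\right) = - 8 G - 8 P$)
$z{\left(j,S{\left(-1 \right)} \right)} \left(-16 + 27\right) + s = \left(- 8 \left(\left(- \frac{1}{3}\right) \left(-1\right)\right) - 32\right) \left(-16 + 27\right) + 47 = \left(\left(-8\right) \frac{1}{3} - 32\right) 11 + 47 = \left(- \frac{8}{3} - 32\right) 11 + 47 = \left(- \frac{104}{3}\right) 11 + 47 = - \frac{1144}{3} + 47 = - \frac{1003}{3}$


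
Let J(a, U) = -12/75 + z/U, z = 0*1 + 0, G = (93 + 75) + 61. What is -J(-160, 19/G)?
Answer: 4/25 ≈ 0.16000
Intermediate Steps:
G = 229 (G = 168 + 61 = 229)
z = 0 (z = 0 + 0 = 0)
J(a, U) = -4/25 (J(a, U) = -12/75 + 0/U = -12*1/75 + 0 = -4/25 + 0 = -4/25)
-J(-160, 19/G) = -1*(-4/25) = 4/25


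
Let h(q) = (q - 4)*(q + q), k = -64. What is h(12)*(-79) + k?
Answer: -15232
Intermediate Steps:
h(q) = 2*q*(-4 + q) (h(q) = (-4 + q)*(2*q) = 2*q*(-4 + q))
h(12)*(-79) + k = (2*12*(-4 + 12))*(-79) - 64 = (2*12*8)*(-79) - 64 = 192*(-79) - 64 = -15168 - 64 = -15232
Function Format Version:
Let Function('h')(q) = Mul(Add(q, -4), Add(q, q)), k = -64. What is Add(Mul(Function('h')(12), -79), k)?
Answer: -15232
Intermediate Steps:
Function('h')(q) = Mul(2, q, Add(-4, q)) (Function('h')(q) = Mul(Add(-4, q), Mul(2, q)) = Mul(2, q, Add(-4, q)))
Add(Mul(Function('h')(12), -79), k) = Add(Mul(Mul(2, 12, Add(-4, 12)), -79), -64) = Add(Mul(Mul(2, 12, 8), -79), -64) = Add(Mul(192, -79), -64) = Add(-15168, -64) = -15232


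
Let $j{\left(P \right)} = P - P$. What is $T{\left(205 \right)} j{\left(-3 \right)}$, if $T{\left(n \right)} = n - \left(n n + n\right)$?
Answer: $0$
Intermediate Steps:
$j{\left(P \right)} = 0$
$T{\left(n \right)} = - n^{2}$ ($T{\left(n \right)} = n - \left(n^{2} + n\right) = n - \left(n + n^{2}\right) = - n^{2}$)
$T{\left(205 \right)} j{\left(-3 \right)} = - 205^{2} \cdot 0 = \left(-1\right) 42025 \cdot 0 = \left(-42025\right) 0 = 0$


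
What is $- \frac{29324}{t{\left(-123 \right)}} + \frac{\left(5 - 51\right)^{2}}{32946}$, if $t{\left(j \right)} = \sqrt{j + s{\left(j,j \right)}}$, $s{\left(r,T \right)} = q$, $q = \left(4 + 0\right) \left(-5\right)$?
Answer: $\frac{1058}{16473} + \frac{29324 i \sqrt{143}}{143} \approx 0.064226 + 2452.2 i$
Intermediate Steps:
$q = -20$ ($q = 4 \left(-5\right) = -20$)
$s{\left(r,T \right)} = -20$
$t{\left(j \right)} = \sqrt{-20 + j}$ ($t{\left(j \right)} = \sqrt{j - 20} = \sqrt{-20 + j}$)
$- \frac{29324}{t{\left(-123 \right)}} + \frac{\left(5 - 51\right)^{2}}{32946} = - \frac{29324}{\sqrt{-20 - 123}} + \frac{\left(5 - 51\right)^{2}}{32946} = - \frac{29324}{\sqrt{-143}} + \left(-46\right)^{2} \cdot \frac{1}{32946} = - \frac{29324}{i \sqrt{143}} + 2116 \cdot \frac{1}{32946} = - 29324 \left(- \frac{i \sqrt{143}}{143}\right) + \frac{1058}{16473} = \frac{29324 i \sqrt{143}}{143} + \frac{1058}{16473} = \frac{1058}{16473} + \frac{29324 i \sqrt{143}}{143}$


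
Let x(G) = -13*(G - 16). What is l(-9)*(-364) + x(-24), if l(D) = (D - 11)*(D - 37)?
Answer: -334360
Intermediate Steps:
l(D) = (-37 + D)*(-11 + D) (l(D) = (-11 + D)*(-37 + D) = (-37 + D)*(-11 + D))
x(G) = 208 - 13*G (x(G) = -13*(-16 + G) = 208 - 13*G)
l(-9)*(-364) + x(-24) = (407 + (-9)**2 - 48*(-9))*(-364) + (208 - 13*(-24)) = (407 + 81 + 432)*(-364) + (208 + 312) = 920*(-364) + 520 = -334880 + 520 = -334360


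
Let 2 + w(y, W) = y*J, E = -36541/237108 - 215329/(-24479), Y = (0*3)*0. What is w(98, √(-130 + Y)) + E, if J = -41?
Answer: -23282588521247/5804166732 ≈ -4011.4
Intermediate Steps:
Y = 0 (Y = 0*0 = 0)
E = 50161741393/5804166732 (E = -36541*1/237108 - 215329*(-1/24479) = -36541/237108 + 215329/24479 = 50161741393/5804166732 ≈ 8.6424)
w(y, W) = -2 - 41*y (w(y, W) = -2 + y*(-41) = -2 - 41*y)
w(98, √(-130 + Y)) + E = (-2 - 41*98) + 50161741393/5804166732 = (-2 - 4018) + 50161741393/5804166732 = -4020 + 50161741393/5804166732 = -23282588521247/5804166732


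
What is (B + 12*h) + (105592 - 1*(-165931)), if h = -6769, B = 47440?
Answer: 237735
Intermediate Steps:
(B + 12*h) + (105592 - 1*(-165931)) = (47440 + 12*(-6769)) + (105592 - 1*(-165931)) = (47440 - 81228) + (105592 + 165931) = -33788 + 271523 = 237735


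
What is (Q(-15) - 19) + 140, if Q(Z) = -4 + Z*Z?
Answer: 342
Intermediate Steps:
Q(Z) = -4 + Z²
(Q(-15) - 19) + 140 = ((-4 + (-15)²) - 19) + 140 = ((-4 + 225) - 19) + 140 = (221 - 19) + 140 = 202 + 140 = 342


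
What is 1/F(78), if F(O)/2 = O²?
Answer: 1/12168 ≈ 8.2183e-5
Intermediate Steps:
F(O) = 2*O²
1/F(78) = 1/(2*78²) = 1/(2*6084) = 1/12168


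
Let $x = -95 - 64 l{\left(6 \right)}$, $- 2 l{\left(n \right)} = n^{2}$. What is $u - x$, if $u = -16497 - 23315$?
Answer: $-40869$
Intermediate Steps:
$l{\left(n \right)} = - \frac{n^{2}}{2}$
$x = 1057$ ($x = -95 - 64 \left(- \frac{6^{2}}{2}\right) = -95 - 64 \left(\left(- \frac{1}{2}\right) 36\right) = -95 - -1152 = -95 + 1152 = 1057$)
$u = -39812$ ($u = -16497 - 23315 = -39812$)
$u - x = -39812 - 1057 = -40869$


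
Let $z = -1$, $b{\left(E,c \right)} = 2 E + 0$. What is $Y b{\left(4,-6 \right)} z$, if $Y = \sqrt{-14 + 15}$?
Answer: $-8$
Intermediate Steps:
$b{\left(E,c \right)} = 2 E$
$Y = 1$ ($Y = \sqrt{1} = 1$)
$Y b{\left(4,-6 \right)} z = 1 \cdot 2 \cdot 4 \left(-1\right) = 1 \cdot 8 \left(-1\right) = 8 \left(-1\right) = -8$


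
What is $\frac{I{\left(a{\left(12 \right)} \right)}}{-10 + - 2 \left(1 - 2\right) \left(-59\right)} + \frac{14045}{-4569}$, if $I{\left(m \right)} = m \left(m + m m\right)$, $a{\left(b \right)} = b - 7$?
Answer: $- \frac{1241555}{292416} \approx -4.2458$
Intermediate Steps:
$a{\left(b \right)} = -7 + b$ ($a{\left(b \right)} = b - 7 = -7 + b$)
$I{\left(m \right)} = m \left(m + m^{2}\right)$
$\frac{I{\left(a{\left(12 \right)} \right)}}{-10 + - 2 \left(1 - 2\right) \left(-59\right)} + \frac{14045}{-4569} = \frac{\left(-7 + 12\right)^{2} \left(1 + \left(-7 + 12\right)\right)}{-10 + - 2 \left(1 - 2\right) \left(-59\right)} + \frac{14045}{-4569} = \frac{5^{2} \left(1 + 5\right)}{-10 + \left(-2\right) \left(-1\right) \left(-59\right)} + 14045 \left(- \frac{1}{4569}\right) = \frac{25 \cdot 6}{-10 + 2 \left(-59\right)} - \frac{14045}{4569} = \frac{150}{-10 - 118} - \frac{14045}{4569} = \frac{150}{-128} - \frac{14045}{4569} = 150 \left(- \frac{1}{128}\right) - \frac{14045}{4569} = - \frac{75}{64} - \frac{14045}{4569} = - \frac{1241555}{292416}$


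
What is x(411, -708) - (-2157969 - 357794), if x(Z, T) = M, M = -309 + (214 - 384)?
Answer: 2515284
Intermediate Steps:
M = -479 (M = -309 - 170 = -479)
x(Z, T) = -479
x(411, -708) - (-2157969 - 357794) = -479 - (-2157969 - 357794) = -479 - 1*(-2515763) = -479 + 2515763 = 2515284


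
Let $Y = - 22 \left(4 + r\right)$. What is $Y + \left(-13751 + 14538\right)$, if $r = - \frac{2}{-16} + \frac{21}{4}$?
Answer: $\frac{2323}{4} \approx 580.75$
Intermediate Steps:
$r = \frac{43}{8}$ ($r = \left(-2\right) \left(- \frac{1}{16}\right) + 21 \cdot \frac{1}{4} = \frac{1}{8} + \frac{21}{4} = \frac{43}{8} \approx 5.375$)
$Y = - \frac{825}{4}$ ($Y = - 22 \left(4 + \frac{43}{8}\right) = \left(-22\right) \frac{75}{8} = - \frac{825}{4} \approx -206.25$)
$Y + \left(-13751 + 14538\right) = - \frac{825}{4} + \left(-13751 + 14538\right) = - \frac{825}{4} + 787 = \frac{2323}{4}$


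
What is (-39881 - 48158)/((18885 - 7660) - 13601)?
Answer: 88039/2376 ≈ 37.053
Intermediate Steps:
(-39881 - 48158)/((18885 - 7660) - 13601) = -88039/(11225 - 13601) = -88039/(-2376) = -88039*(-1/2376) = 88039/2376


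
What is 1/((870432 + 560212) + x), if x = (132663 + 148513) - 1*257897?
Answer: 1/1453923 ≈ 6.8779e-7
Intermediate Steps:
x = 23279 (x = 281176 - 257897 = 23279)
1/((870432 + 560212) + x) = 1/((870432 + 560212) + 23279) = 1/(1430644 + 23279) = 1/1453923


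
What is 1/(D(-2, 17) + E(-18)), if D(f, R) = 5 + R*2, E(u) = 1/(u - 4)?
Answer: 22/857 ≈ 0.025671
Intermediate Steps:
E(u) = 1/(-4 + u)
D(f, R) = 5 + 2*R
1/(D(-2, 17) + E(-18)) = 1/((5 + 2*17) + 1/(-4 - 18)) = 1/((5 + 34) + 1/(-22)) = 1/(39 - 1/22) = 1/(857/22) = 22/857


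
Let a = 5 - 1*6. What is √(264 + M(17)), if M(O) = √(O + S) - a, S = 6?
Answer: √(265 + √23) ≈ 16.425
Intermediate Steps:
a = -1 (a = 5 - 6 = -1)
M(O) = 1 + √(6 + O) (M(O) = √(O + 6) - 1*(-1) = √(6 + O) + 1 = 1 + √(6 + O))
√(264 + M(17)) = √(264 + (1 + √(6 + 17))) = √(264 + (1 + √23)) = √(265 + √23)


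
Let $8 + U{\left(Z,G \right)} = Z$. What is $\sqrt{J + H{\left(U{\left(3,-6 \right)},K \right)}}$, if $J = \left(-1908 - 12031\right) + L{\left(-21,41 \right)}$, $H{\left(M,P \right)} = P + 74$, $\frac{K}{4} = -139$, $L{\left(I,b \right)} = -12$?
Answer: $i \sqrt{14433} \approx 120.14 i$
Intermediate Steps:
$U{\left(Z,G \right)} = -8 + Z$
$K = -556$ ($K = 4 \left(-139\right) = -556$)
$H{\left(M,P \right)} = 74 + P$
$J = -13951$ ($J = \left(-1908 - 12031\right) - 12 = -13939 - 12 = -13951$)
$\sqrt{J + H{\left(U{\left(3,-6 \right)},K \right)}} = \sqrt{-13951 + \left(74 - 556\right)} = \sqrt{-13951 - 482} = \sqrt{-14433} = i \sqrt{14433}$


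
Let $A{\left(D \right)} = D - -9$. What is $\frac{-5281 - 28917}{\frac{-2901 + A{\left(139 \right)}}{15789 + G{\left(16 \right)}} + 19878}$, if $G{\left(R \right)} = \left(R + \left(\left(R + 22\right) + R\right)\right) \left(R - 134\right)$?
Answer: $- \frac{257476742}{149658709} \approx -1.7204$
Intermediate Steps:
$G{\left(R \right)} = \left(-134 + R\right) \left(22 + 3 R\right)$ ($G{\left(R \right)} = \left(R + \left(\left(22 + R\right) + R\right)\right) \left(-134 + R\right) = \left(R + \left(22 + 2 R\right)\right) \left(-134 + R\right) = \left(22 + 3 R\right) \left(-134 + R\right) = \left(-134 + R\right) \left(22 + 3 R\right)$)
$A{\left(D \right)} = 9 + D$ ($A{\left(D \right)} = D + 9 = 9 + D$)
$\frac{-5281 - 28917}{\frac{-2901 + A{\left(139 \right)}}{15789 + G{\left(16 \right)}} + 19878} = \frac{-5281 - 28917}{\frac{-2901 + \left(9 + 139\right)}{15789 - \left(9028 - 768\right)} + 19878} = - \frac{34198}{\frac{-2901 + 148}{15789 - 8260} + 19878} = - \frac{34198}{- \frac{2753}{15789 - 8260} + 19878} = - \frac{34198}{- \frac{2753}{7529} + 19878} = - \frac{34198}{\frac{149658709}{7529}} = \left(-34198\right) \frac{7529}{149658709} = - \frac{257476742}{149658709}$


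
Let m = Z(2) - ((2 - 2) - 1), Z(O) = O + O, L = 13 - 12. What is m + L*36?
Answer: 41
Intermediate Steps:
L = 1
Z(O) = 2*O
m = 5 (m = 2*2 - ((2 - 2) - 1) = 4 - (0 - 1) = 4 - 1*(-1) = 4 + 1 = 5)
m + L*36 = 5 + 1*36 = 5 + 36 = 41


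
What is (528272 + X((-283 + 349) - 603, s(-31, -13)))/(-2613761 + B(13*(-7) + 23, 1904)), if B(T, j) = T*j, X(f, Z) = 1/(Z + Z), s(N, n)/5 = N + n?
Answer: -3368691/17493080 ≈ -0.19257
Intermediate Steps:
s(N, n) = 5*N + 5*n (s(N, n) = 5*(N + n) = 5*N + 5*n)
X(f, Z) = 1/(2*Z)
(528272 + X((-283 + 349) - 603, s(-31, -13)))/(-2613761 + B(13*(-7) + 23, 1904)) = (528272 + 1/(2*(5*(-31) + 5*(-13))))/(-2613761 + (13*(-7) + 23)*1904) = (528272 + 1/(2*(-155 - 65)))/(-2613761 + (-91 + 23)*1904) = (528272 + (½)/(-220))/(-2613761 - 68*1904) = (528272 + (½)*(-1/220))/(-2613761 - 129472) = (528272 - 1/440)/(-2743233) = (232439679/440)*(-1/2743233) = -3368691/17493080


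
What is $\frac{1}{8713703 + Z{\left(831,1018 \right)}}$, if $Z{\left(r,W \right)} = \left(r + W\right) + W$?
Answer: $\frac{1}{8716570} \approx 1.1472 \cdot 10^{-7}$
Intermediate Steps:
$Z{\left(r,W \right)} = r + 2 W$ ($Z{\left(r,W \right)} = \left(W + r\right) + W = r + 2 W$)
$\frac{1}{8713703 + Z{\left(831,1018 \right)}} = \frac{1}{8713703 + \left(831 + 2 \cdot 1018\right)} = \frac{1}{8713703 + \left(831 + 2036\right)} = \frac{1}{8713703 + 2867} = \frac{1}{8716570}$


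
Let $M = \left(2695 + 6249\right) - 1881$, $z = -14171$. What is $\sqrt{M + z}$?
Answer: $2 i \sqrt{1777} \approx 84.309 i$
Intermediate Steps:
$M = 7063$ ($M = 8944 - 1881 = 7063$)
$\sqrt{M + z} = \sqrt{7063 - 14171} = \sqrt{-7108} = 2 i \sqrt{1777}$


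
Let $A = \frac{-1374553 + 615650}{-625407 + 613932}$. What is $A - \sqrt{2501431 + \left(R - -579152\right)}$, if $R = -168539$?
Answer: $\frac{758903}{11475} - 2 \sqrt{728011} \approx -1640.3$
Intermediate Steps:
$A = \frac{758903}{11475}$ ($A = - \frac{758903}{-11475} = \left(-758903\right) \left(- \frac{1}{11475}\right) = \frac{758903}{11475} \approx 66.135$)
$A - \sqrt{2501431 + \left(R - -579152\right)} = \frac{758903}{11475} - \sqrt{2501431 - -410613} = \frac{758903}{11475} - \sqrt{2501431 + \left(-168539 + 579152\right)} = \frac{758903}{11475} - \sqrt{2501431 + 410613} = \frac{758903}{11475} - \sqrt{2912044} = \frac{758903}{11475} - 2 \sqrt{728011}$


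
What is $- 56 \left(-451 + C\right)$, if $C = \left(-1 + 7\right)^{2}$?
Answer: $23240$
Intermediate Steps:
$C = 36$ ($C = 6^{2} = 36$)
$- 56 \left(-451 + C\right) = - 56 \left(-451 + 36\right) = \left(-56\right) \left(-415\right) = 23240$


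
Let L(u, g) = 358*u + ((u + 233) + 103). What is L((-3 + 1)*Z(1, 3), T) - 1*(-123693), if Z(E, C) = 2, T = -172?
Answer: 122593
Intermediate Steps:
L(u, g) = 336 + 359*u (L(u, g) = 358*u + ((233 + u) + 103) = 358*u + (336 + u) = 336 + 359*u)
L((-3 + 1)*Z(1, 3), T) - 1*(-123693) = (336 + 359*((-3 + 1)*2)) - 1*(-123693) = (336 + 359*(-2*2)) + 123693 = (336 + 359*(-4)) + 123693 = (336 - 1436) + 123693 = -1100 + 123693 = 122593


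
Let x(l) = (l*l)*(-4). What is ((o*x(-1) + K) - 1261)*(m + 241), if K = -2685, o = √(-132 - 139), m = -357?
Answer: 457736 + 464*I*√271 ≈ 4.5774e+5 + 7638.4*I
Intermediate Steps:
x(l) = -4*l² (x(l) = l²*(-4) = -4*l²)
o = I*√271 (o = √(-271) = I*√271 ≈ 16.462*I)
((o*x(-1) + K) - 1261)*(m + 241) = (((I*√271)*(-4*(-1)²) - 2685) - 1261)*(-357 + 241) = (((I*√271)*(-4*1) - 2685) - 1261)*(-116) = (((I*√271)*(-4) - 2685) - 1261)*(-116) = ((-4*I*√271 - 2685) - 1261)*(-116) = ((-2685 - 4*I*√271) - 1261)*(-116) = (-3946 - 4*I*√271)*(-116) = 457736 + 464*I*√271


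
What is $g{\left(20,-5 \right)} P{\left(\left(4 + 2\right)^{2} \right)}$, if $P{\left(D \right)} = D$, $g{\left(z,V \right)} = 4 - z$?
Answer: $-576$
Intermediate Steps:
$g{\left(20,-5 \right)} P{\left(\left(4 + 2\right)^{2} \right)} = \left(4 - 20\right) \left(4 + 2\right)^{2} = \left(4 - 20\right) 6^{2} = \left(-16\right) 36 = -576$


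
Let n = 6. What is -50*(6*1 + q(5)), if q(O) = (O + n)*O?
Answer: -3050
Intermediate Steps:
q(O) = O*(6 + O) (q(O) = (O + 6)*O = (6 + O)*O = O*(6 + O))
-50*(6*1 + q(5)) = -50*(6*1 + 5*(6 + 5)) = -50*(6 + 5*11) = -50*(6 + 55) = -50*61 = -3050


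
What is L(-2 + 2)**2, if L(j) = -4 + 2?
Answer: 4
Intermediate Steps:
L(j) = -2
L(-2 + 2)**2 = (-2)**2 = 4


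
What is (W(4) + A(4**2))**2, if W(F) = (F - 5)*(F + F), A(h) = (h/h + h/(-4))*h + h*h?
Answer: 40000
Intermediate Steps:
A(h) = h**2 + h*(1 - h/4) (A(h) = (1 + h*(-1/4))*h + h**2 = (1 - h/4)*h + h**2 = h*(1 - h/4) + h**2 = h**2 + h*(1 - h/4))
W(F) = 2*F*(-5 + F) (W(F) = (-5 + F)*(2*F) = 2*F*(-5 + F))
(W(4) + A(4**2))**2 = (2*4*(-5 + 4) + (1/4)*4**2*(4 + 3*4**2))**2 = (2*4*(-1) + (1/4)*16*(4 + 3*16))**2 = (-8 + (1/4)*16*(4 + 48))**2 = (-8 + (1/4)*16*52)**2 = (-8 + 208)**2 = 200**2 = 40000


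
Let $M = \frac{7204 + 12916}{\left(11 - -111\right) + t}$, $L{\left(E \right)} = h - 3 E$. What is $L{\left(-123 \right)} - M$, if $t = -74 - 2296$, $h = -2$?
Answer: $\frac{105642}{281} \approx 375.95$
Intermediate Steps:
$t = -2370$ ($t = -74 - 2296 = -2370$)
$L{\left(E \right)} = -2 - 3 E$
$M = - \frac{2515}{281}$ ($M = \frac{7204 + 12916}{\left(11 - -111\right) - 2370} = \frac{20120}{\left(11 + 111\right) - 2370} = \frac{20120}{122 - 2370} = \frac{20120}{-2248} = 20120 \left(- \frac{1}{2248}\right) = - \frac{2515}{281} \approx -8.9502$)
$L{\left(-123 \right)} - M = \left(-2 - -369\right) - - \frac{2515}{281} = \left(-2 + 369\right) + \frac{2515}{281} = 367 + \frac{2515}{281} = \frac{105642}{281}$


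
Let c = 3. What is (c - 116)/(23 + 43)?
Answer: -113/66 ≈ -1.7121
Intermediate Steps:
(c - 116)/(23 + 43) = (3 - 116)/(23 + 43) = -113/66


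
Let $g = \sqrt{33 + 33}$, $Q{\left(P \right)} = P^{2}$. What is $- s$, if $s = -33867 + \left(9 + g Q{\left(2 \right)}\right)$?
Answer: $33858 - 4 \sqrt{66} \approx 33826.0$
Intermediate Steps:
$g = \sqrt{66} \approx 8.124$
$s = -33858 + 4 \sqrt{66}$ ($s = -33867 + \left(9 + \sqrt{66} \cdot 2^{2}\right) = -33867 + \left(9 + \sqrt{66} \cdot 4\right) = -33867 + \left(9 + 4 \sqrt{66}\right) = -33858 + 4 \sqrt{66} \approx -33826.0$)
$- s = - (-33858 + 4 \sqrt{66}) = 33858 - 4 \sqrt{66}$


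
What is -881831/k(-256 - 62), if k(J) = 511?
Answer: -881831/511 ≈ -1725.7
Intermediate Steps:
-881831/k(-256 - 62) = -881831/511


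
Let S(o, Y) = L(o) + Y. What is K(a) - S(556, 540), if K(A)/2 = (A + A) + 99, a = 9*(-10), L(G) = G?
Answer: -1258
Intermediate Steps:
a = -90
S(o, Y) = Y + o (S(o, Y) = o + Y = Y + o)
K(A) = 198 + 4*A (K(A) = 2*((A + A) + 99) = 2*(2*A + 99) = 2*(99 + 2*A) = 198 + 4*A)
K(a) - S(556, 540) = (198 + 4*(-90)) - (540 + 556) = (198 - 360) - 1*1096 = -162 - 1096 = -1258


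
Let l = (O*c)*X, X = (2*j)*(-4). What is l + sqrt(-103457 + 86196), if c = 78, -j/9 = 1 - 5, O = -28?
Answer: 628992 + I*sqrt(17261) ≈ 6.2899e+5 + 131.38*I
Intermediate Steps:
j = 36 (j = -9*(1 - 5) = -9*(-4) = 36)
X = -288 (X = (2*36)*(-4) = 72*(-4) = -288)
l = 628992 (l = -28*78*(-288) = -2184*(-288) = 628992)
l + sqrt(-103457 + 86196) = 628992 + sqrt(-103457 + 86196) = 628992 + sqrt(-17261) = 628992 + I*sqrt(17261)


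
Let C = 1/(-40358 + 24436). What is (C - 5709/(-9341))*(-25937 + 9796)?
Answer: -1467045111337/148727402 ≈ -9864.0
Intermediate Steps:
C = -1/15922 (C = 1/(-15922) = -1/15922 ≈ -6.2806e-5)
(C - 5709/(-9341))*(-25937 + 9796) = (-1/15922 - 5709/(-9341))*(-25937 + 9796) = (-1/15922 - 5709*(-1/9341))*(-16141) = (-1/15922 + 5709/9341)*(-16141) = (90889357/148727402)*(-16141) = -1467045111337/148727402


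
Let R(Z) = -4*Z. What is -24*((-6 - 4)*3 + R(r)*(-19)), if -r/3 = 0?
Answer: 720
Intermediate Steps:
r = 0 (r = -3*0 = 0)
-24*((-6 - 4)*3 + R(r)*(-19)) = -24*((-6 - 4)*3 - 4*0*(-19)) = -24*(-10*3 + 0*(-19)) = -24*(-30 + 0) = -24*(-30) = 720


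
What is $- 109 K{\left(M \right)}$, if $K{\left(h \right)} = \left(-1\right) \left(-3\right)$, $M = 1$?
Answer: $-327$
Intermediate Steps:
$K{\left(h \right)} = 3$
$- 109 K{\left(M \right)} = \left(-109\right) 3 = -327$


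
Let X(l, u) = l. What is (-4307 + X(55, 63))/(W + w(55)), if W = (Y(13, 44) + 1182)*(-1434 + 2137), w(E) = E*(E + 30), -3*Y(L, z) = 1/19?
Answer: -6378/1253413 ≈ -0.0050885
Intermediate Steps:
Y(L, z) = -1/57 (Y(L, z) = -1/3/19 = -1/3*1/19 = -1/57)
w(E) = E*(30 + E)
W = 2492801/3 (W = (-1/57 + 1182)*(-1434 + 2137) = (67373/57)*703 = 2492801/3 ≈ 8.3093e+5)
(-4307 + X(55, 63))/(W + w(55)) = (-4307 + 55)/(2492801/3 + 55*(30 + 55)) = -4252/(2492801/3 + 55*85) = -4252/(2492801/3 + 4675) = -4252/2506826/3 = -4252*3/2506826 = -6378/1253413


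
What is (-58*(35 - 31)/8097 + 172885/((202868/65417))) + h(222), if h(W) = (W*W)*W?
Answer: 18063582222546397/1642622196 ≈ 1.0997e+7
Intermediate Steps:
h(W) = W³ (h(W) = W²*W = W³)
(-58*(35 - 31)/8097 + 172885/((202868/65417))) + h(222) = (-58*(35 - 31)/8097 + 172885/((202868/65417))) + 222³ = (-58*4*(1/8097) + 172885/((202868*(1/65417)))) + 10941048 = (-232*1/8097 + 172885/(202868/65417)) + 10941048 = (-232/8097 + 172885*(65417/202868)) + 10941048 = (-232/8097 + 11309618045/202868) + 10941048 = 91573930244989/1642622196 + 10941048 = 18063582222546397/1642622196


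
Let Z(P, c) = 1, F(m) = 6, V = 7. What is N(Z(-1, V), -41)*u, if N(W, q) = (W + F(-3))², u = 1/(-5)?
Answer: -49/5 ≈ -9.8000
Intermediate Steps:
u = -⅕ ≈ -0.20000
N(W, q) = (6 + W)² (N(W, q) = (W + 6)² = (6 + W)²)
N(Z(-1, V), -41)*u = (6 + 1)²*(-⅕) = 7²*(-⅕) = 49*(-⅕) = -49/5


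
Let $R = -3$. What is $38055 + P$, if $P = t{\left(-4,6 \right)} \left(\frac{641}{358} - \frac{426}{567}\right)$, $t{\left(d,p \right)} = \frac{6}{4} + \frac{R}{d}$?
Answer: $\frac{1144460273}{30072} \approx 38057.0$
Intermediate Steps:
$t{\left(d,p \right)} = \frac{3}{2} - \frac{3}{d}$ ($t{\left(d,p \right)} = \frac{6}{4} - \frac{3}{d} = 6 \cdot \frac{1}{4} - \frac{3}{d} = \frac{3}{2} - \frac{3}{d}$)
$P = \frac{70313}{30072}$ ($P = \left(\frac{3}{2} - \frac{3}{-4}\right) \left(\frac{641}{358} - \frac{426}{567}\right) = \left(\frac{3}{2} - - \frac{3}{4}\right) \left(641 \cdot \frac{1}{358} - \frac{142}{189}\right) = \left(\frac{3}{2} + \frac{3}{4}\right) \left(\frac{641}{358} - \frac{142}{189}\right) = \frac{9}{4} \cdot \frac{70313}{67662} = \frac{70313}{30072} \approx 2.3382$)
$38055 + P = 38055 + \frac{70313}{30072} = \frac{1144460273}{30072}$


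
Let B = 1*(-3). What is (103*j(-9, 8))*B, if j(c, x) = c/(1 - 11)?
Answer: -2781/10 ≈ -278.10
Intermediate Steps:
j(c, x) = -c/10 (j(c, x) = c/(-10) = -c/10)
B = -3
(103*j(-9, 8))*B = (103*(-⅒*(-9)))*(-3) = (103*(9/10))*(-3) = (927/10)*(-3) = -2781/10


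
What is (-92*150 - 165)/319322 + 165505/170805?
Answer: 10092819157/10908358842 ≈ 0.92524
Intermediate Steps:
(-92*150 - 165)/319322 + 165505/170805 = (-13800 - 165)*(1/319322) + 165505*(1/170805) = -13965*1/319322 + 33101/34161 = -13965/319322 + 33101/34161 = 10092819157/10908358842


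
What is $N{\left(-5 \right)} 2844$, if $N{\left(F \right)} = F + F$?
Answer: $-28440$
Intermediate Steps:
$N{\left(F \right)} = 2 F$
$N{\left(-5 \right)} 2844 = 2 \left(-5\right) 2844 = \left(-10\right) 2844 = -28440$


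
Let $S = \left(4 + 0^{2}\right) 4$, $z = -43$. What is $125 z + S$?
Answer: $-5359$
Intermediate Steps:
$S = 16$ ($S = \left(4 + 0\right) 4 = 4 \cdot 4 = 16$)
$125 z + S = 125 \left(-43\right) + 16 = -5375 + 16 = -5359$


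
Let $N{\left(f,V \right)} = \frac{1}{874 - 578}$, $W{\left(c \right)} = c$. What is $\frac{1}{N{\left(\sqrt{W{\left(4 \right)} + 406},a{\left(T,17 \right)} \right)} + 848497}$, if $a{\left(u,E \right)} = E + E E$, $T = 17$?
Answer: $\frac{296}{251155113} \approx 1.1786 \cdot 10^{-6}$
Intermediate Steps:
$a{\left(u,E \right)} = E + E^{2}$
$N{\left(f,V \right)} = \frac{1}{296}$
$\frac{1}{N{\left(\sqrt{W{\left(4 \right)} + 406},a{\left(T,17 \right)} \right)} + 848497} = \frac{1}{\frac{1}{296} + 848497} = \frac{1}{\frac{251155113}{296}} = \frac{296}{251155113}$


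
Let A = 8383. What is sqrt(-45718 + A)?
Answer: I*sqrt(37335) ≈ 193.22*I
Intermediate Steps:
sqrt(-45718 + A) = sqrt(-45718 + 8383) = sqrt(-37335) = I*sqrt(37335)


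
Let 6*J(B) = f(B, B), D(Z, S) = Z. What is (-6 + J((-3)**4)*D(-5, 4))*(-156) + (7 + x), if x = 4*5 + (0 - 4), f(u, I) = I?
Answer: 11489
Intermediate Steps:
J(B) = B/6
x = 16 (x = 20 - 4 = 16)
(-6 + J((-3)**4)*D(-5, 4))*(-156) + (7 + x) = (-6 + ((1/6)*(-3)**4)*(-5))*(-156) + (7 + 16) = (-6 + ((1/6)*81)*(-5))*(-156) + 23 = (-6 + (27/2)*(-5))*(-156) + 23 = (-6 - 135/2)*(-156) + 23 = -147/2*(-156) + 23 = 11466 + 23 = 11489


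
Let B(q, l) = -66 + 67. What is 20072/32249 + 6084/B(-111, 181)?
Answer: 196222988/32249 ≈ 6084.6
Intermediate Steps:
B(q, l) = 1
20072/32249 + 6084/B(-111, 181) = 20072/32249 + 6084/1 = 20072*(1/32249) + 6084*1 = 20072/32249 + 6084 = 196222988/32249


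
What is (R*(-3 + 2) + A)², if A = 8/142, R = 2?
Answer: 19044/5041 ≈ 3.7778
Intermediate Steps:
A = 4/71 (A = 8*(1/142) = 4/71 ≈ 0.056338)
(R*(-3 + 2) + A)² = (2*(-3 + 2) + 4/71)² = (2*(-1) + 4/71)² = (-2 + 4/71)² = (-138/71)² = 19044/5041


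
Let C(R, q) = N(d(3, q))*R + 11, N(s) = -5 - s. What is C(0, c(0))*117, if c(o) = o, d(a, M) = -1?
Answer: 1287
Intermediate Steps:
C(R, q) = 11 - 4*R (C(R, q) = (-5 - 1*(-1))*R + 11 = (-5 + 1)*R + 11 = -4*R + 11 = 11 - 4*R)
C(0, c(0))*117 = (11 - 4*0)*117 = (11 + 0)*117 = 11*117 = 1287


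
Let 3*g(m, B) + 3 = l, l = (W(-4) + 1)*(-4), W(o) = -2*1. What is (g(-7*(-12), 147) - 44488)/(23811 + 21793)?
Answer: -133463/136812 ≈ -0.97552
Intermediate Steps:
W(o) = -2
l = 4 (l = (-2 + 1)*(-4) = -1*(-4) = 4)
g(m, B) = 1/3 (g(m, B) = -1 + (1/3)*4 = -1 + 4/3 = 1/3)
(g(-7*(-12), 147) - 44488)/(23811 + 21793) = (1/3 - 44488)/(23811 + 21793) = -133463/3/45604 = -133463/3*1/45604 = -133463/136812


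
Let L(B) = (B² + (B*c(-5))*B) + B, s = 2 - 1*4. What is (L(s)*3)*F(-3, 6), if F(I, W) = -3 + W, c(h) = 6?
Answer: 234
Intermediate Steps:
s = -2 (s = 2 - 4 = -2)
L(B) = B + 7*B² (L(B) = (B² + (B*6)*B) + B = (B² + (6*B)*B) + B = (B² + 6*B²) + B = 7*B² + B = B + 7*B²)
(L(s)*3)*F(-3, 6) = (-2*(1 + 7*(-2))*3)*(-3 + 6) = (-2*(1 - 14)*3)*3 = (-2*(-13)*3)*3 = (26*3)*3 = 78*3 = 234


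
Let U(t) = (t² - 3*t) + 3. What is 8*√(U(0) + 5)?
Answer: 16*√2 ≈ 22.627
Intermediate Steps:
U(t) = 3 + t² - 3*t
8*√(U(0) + 5) = 8*√((3 + 0² - 3*0) + 5) = 8*√((3 + 0 + 0) + 5) = 8*√(3 + 5) = 8*√8 = 8*(2*√2) = 16*√2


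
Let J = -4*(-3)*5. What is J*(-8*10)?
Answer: -4800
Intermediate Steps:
J = 60 (J = 12*5 = 60)
J*(-8*10) = 60*(-8*10) = 60*(-80) = -4800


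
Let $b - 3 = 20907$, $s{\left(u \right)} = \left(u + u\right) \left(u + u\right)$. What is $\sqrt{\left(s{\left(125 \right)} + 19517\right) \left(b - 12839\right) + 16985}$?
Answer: $8 \sqrt{10343378} \approx 25729.0$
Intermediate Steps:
$s{\left(u \right)} = 4 u^{2}$ ($s{\left(u \right)} = 2 u 2 u = 4 u^{2}$)
$b = 20910$ ($b = 3 + 20907 = 20910$)
$\sqrt{\left(s{\left(125 \right)} + 19517\right) \left(b - 12839\right) + 16985} = \sqrt{\left(4 \cdot 125^{2} + 19517\right) \left(20910 - 12839\right) + 16985} = \sqrt{\left(4 \cdot 15625 + 19517\right) 8071 + 16985} = \sqrt{\left(62500 + 19517\right) 8071 + 16985} = \sqrt{82017 \cdot 8071 + 16985} = \sqrt{661959207 + 16985} = \sqrt{661976192} = 8 \sqrt{10343378}$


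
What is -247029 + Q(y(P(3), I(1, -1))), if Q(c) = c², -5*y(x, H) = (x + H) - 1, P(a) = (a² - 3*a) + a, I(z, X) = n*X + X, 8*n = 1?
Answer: -395246351/1600 ≈ -2.4703e+5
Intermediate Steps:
n = ⅛ (n = (⅛)*1 = ⅛ ≈ 0.12500)
I(z, X) = 9*X/8 (I(z, X) = X/8 + X = 9*X/8)
P(a) = a² - 2*a
y(x, H) = ⅕ - H/5 - x/5 (y(x, H) = -((x + H) - 1)/5 = -((H + x) - 1)/5 = -(-1 + H + x)/5 = ⅕ - H/5 - x/5)
-247029 + Q(y(P(3), I(1, -1))) = -247029 + (⅕ - 9*(-1)/40 - 3*(-2 + 3)/5)² = -247029 + (⅕ - ⅕*(-9/8) - 3/5)² = -247029 + (⅕ + 9/40 - ⅕*3)² = -247029 + (⅕ + 9/40 - ⅗)² = -247029 + (-7/40)² = -247029 + 49/1600 = -395246351/1600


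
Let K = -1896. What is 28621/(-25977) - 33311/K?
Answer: 90117159/5472488 ≈ 16.467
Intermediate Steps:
28621/(-25977) - 33311/K = 28621/(-25977) - 33311/(-1896) = 28621*(-1/25977) - 33311*(-1/1896) = -28621/25977 + 33311/1896 = 90117159/5472488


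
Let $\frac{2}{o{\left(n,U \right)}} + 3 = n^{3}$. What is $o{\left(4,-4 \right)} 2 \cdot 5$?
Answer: $\frac{20}{61} \approx 0.32787$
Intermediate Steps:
$o{\left(n,U \right)} = \frac{2}{-3 + n^{3}}$
$o{\left(4,-4 \right)} 2 \cdot 5 = \frac{2}{-3 + 4^{3}} \cdot 2 \cdot 5 = \frac{2}{-3 + 64} \cdot 2 \cdot 5 = \frac{2}{61} \cdot 2 \cdot 5 = \frac{4}{61} \cdot 5 = \frac{20}{61}$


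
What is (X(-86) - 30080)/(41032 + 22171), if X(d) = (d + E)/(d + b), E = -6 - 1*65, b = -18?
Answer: -3128163/6573112 ≈ -0.47590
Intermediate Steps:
E = -71 (E = -6 - 65 = -71)
X(d) = (-71 + d)/(-18 + d) (X(d) = (d - 71)/(d - 18) = (-71 + d)/(-18 + d))
(X(-86) - 30080)/(41032 + 22171) = ((-71 - 86)/(-18 - 86) - 30080)/(41032 + 22171) = (-157/(-104) - 30080)/63203 = (-1/104*(-157) - 30080)*(1/63203) = (157/104 - 30080)*(1/63203) = -3128163/104*1/63203 = -3128163/6573112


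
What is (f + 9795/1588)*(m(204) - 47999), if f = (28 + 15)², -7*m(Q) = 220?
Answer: -990485851491/11116 ≈ -8.9105e+7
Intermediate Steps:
m(Q) = -220/7 (m(Q) = -⅐*220 = -220/7)
f = 1849 (f = 43² = 1849)
(f + 9795/1588)*(m(204) - 47999) = (1849 + 9795/1588)*(-220/7 - 47999) = (1849 + 9795*(1/1588))*(-336213/7) = (1849 + 9795/1588)*(-336213/7) = (2946007/1588)*(-336213/7) = -990485851491/11116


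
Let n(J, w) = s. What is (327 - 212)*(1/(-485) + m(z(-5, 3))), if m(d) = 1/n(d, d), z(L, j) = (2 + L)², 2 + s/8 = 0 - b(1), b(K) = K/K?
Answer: -11707/2328 ≈ -5.0288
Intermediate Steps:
b(K) = 1
s = -24 (s = -16 + 8*(0 - 1*1) = -16 + 8*(0 - 1) = -16 + 8*(-1) = -16 - 8 = -24)
n(J, w) = -24
m(d) = -1/24 (m(d) = 1/(-24) = -1/24)
(327 - 212)*(1/(-485) + m(z(-5, 3))) = (327 - 212)*(1/(-485) - 1/24) = 115*(-1/485 - 1/24) = 115*(-509/11640) = -11707/2328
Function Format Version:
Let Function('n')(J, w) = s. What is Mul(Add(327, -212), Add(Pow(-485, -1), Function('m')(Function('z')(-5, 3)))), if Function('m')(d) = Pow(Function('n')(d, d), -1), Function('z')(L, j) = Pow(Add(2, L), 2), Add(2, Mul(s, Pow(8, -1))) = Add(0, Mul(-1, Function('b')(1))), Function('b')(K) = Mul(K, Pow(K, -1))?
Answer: Rational(-11707, 2328) ≈ -5.0288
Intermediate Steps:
Function('b')(K) = 1
s = -24 (s = Add(-16, Mul(8, Add(0, Mul(-1, 1)))) = Add(-16, Mul(8, Add(0, -1))) = Add(-16, Mul(8, -1)) = Add(-16, -8) = -24)
Function('n')(J, w) = -24
Function('m')(d) = Rational(-1, 24) (Function('m')(d) = Pow(-24, -1) = Rational(-1, 24))
Mul(Add(327, -212), Add(Pow(-485, -1), Function('m')(Function('z')(-5, 3)))) = Mul(Add(327, -212), Add(Pow(-485, -1), Rational(-1, 24))) = Mul(115, Add(Rational(-1, 485), Rational(-1, 24))) = Mul(115, Rational(-509, 11640)) = Rational(-11707, 2328)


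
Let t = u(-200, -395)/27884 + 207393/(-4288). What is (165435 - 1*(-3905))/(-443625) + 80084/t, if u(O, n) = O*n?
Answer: -212439792961465604/120759037301175 ≈ -1759.2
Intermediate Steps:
t = -1361048603/29891648 (t = -200*(-395)/27884 + 207393/(-4288) = 79000*(1/27884) + 207393*(-1/4288) = 19750/6971 - 207393/4288 = -1361048603/29891648 ≈ -45.533)
(165435 - 1*(-3905))/(-443625) + 80084/t = (165435 - 1*(-3905))/(-443625) + 80084/(-1361048603/29891648) = (165435 + 3905)*(-1/443625) + 80084*(-29891648/1361048603) = 169340*(-1/443625) - 2393842738432/1361048603 = -33868/88725 - 2393842738432/1361048603 = -212439792961465604/120759037301175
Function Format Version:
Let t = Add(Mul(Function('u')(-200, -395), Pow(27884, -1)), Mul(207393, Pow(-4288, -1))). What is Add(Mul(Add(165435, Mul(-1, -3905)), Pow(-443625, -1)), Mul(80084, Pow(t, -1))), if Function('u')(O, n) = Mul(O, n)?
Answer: Rational(-212439792961465604, 120759037301175) ≈ -1759.2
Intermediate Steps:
t = Rational(-1361048603, 29891648) (t = Add(Mul(Mul(-200, -395), Pow(27884, -1)), Mul(207393, Pow(-4288, -1))) = Add(Mul(79000, Rational(1, 27884)), Mul(207393, Rational(-1, 4288))) = Add(Rational(19750, 6971), Rational(-207393, 4288)) = Rational(-1361048603, 29891648) ≈ -45.533)
Add(Mul(Add(165435, Mul(-1, -3905)), Pow(-443625, -1)), Mul(80084, Pow(t, -1))) = Add(Mul(Add(165435, Mul(-1, -3905)), Pow(-443625, -1)), Mul(80084, Pow(Rational(-1361048603, 29891648), -1))) = Add(Mul(Add(165435, 3905), Rational(-1, 443625)), Mul(80084, Rational(-29891648, 1361048603))) = Add(Mul(169340, Rational(-1, 443625)), Rational(-2393842738432, 1361048603)) = Add(Rational(-33868, 88725), Rational(-2393842738432, 1361048603)) = Rational(-212439792961465604, 120759037301175)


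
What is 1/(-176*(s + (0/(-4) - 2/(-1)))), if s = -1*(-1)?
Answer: -1/528 ≈ -0.0018939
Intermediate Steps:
s = 1
1/(-176*(s + (0/(-4) - 2/(-1)))) = 1/(-176*(1 + (0/(-4) - 2/(-1)))) = 1/(-176*(1 + (0*(-¼) - 2*(-1)))) = 1/(-176*(1 + (0 + 2))) = 1/(-176*(1 + 2)) = 1/(-176*3) = 1/(-44*12) = 1/(-528) = -1/528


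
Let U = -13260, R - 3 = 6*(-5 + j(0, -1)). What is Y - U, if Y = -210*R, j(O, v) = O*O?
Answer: 18930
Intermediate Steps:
j(O, v) = O²
R = -27 (R = 3 + 6*(-5 + 0²) = 3 + 6*(-5 + 0) = 3 + 6*(-5) = 3 - 30 = -27)
Y = 5670 (Y = -210*(-27) = 5670)
Y - U = 5670 - 1*(-13260) = 5670 + 13260 = 18930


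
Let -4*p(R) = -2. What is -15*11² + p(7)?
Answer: -3629/2 ≈ -1814.5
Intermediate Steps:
p(R) = ½ (p(R) = -¼*(-2) = ½)
-15*11² + p(7) = -15*11² + ½ = -15*121 + ½ = -1815 + ½ = -3629/2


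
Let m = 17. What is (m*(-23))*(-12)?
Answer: 4692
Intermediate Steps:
(m*(-23))*(-12) = (17*(-23))*(-12) = -391*(-12) = 4692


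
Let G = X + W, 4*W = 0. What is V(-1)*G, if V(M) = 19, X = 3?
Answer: 57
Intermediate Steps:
W = 0 (W = (¼)*0 = 0)
G = 3 (G = 3 + 0 = 3)
V(-1)*G = 19*3 = 57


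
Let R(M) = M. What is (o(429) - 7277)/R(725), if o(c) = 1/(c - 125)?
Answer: -76283/7600 ≈ -10.037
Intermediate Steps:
o(c) = 1/(-125 + c)
(o(429) - 7277)/R(725) = (1/(-125 + 429) - 7277)/725 = (1/304 - 7277)*(1/725) = -2212207/304*1/725 = -76283/7600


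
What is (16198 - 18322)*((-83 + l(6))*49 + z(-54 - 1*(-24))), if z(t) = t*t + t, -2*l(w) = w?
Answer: 7102656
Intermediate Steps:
l(w) = -w/2
z(t) = t + t² (z(t) = t² + t = t + t²)
(16198 - 18322)*((-83 + l(6))*49 + z(-54 - 1*(-24))) = (16198 - 18322)*((-83 - ½*6)*49 + (-54 - 1*(-24))*(1 + (-54 - 1*(-24)))) = -2124*((-83 - 3)*49 + (-54 + 24)*(1 + (-54 + 24))) = -2124*(-86*49 - 30*(1 - 30)) = -2124*(-4214 - 30*(-29)) = -2124*(-4214 + 870) = -2124*(-3344) = 7102656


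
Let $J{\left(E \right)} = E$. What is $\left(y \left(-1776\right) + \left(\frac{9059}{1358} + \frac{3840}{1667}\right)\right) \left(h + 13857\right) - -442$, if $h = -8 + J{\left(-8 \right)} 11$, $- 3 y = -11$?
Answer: $- \frac{202580987884787}{2263786} \approx -8.9488 \cdot 10^{7}$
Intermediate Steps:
$y = \frac{11}{3}$ ($y = \left(- \frac{1}{3}\right) \left(-11\right) = \frac{11}{3} \approx 3.6667$)
$h = -96$ ($h = -8 - 88 = -96$)
$\left(y \left(-1776\right) + \left(\frac{9059}{1358} + \frac{3840}{1667}\right)\right) \left(h + 13857\right) - -442 = \left(\frac{11}{3} \left(-1776\right) + \left(\frac{9059}{1358} + \frac{3840}{1667}\right)\right) \left(-96 + 13857\right) - -442 = \left(-6512 + \left(9059 \cdot \frac{1}{1358} + 3840 \cdot \frac{1}{1667}\right)\right) 13761 + 442 = \left(-6512 + \left(\frac{9059}{1358} + \frac{3840}{1667}\right)\right) 13761 + 442 = \left(-6512 + \frac{20316073}{2263786}\right) 13761 + 442 = \left(- \frac{14721458359}{2263786}\right) 13761 + 442 = - \frac{202581988478199}{2263786} + 442 = - \frac{202580987884787}{2263786}$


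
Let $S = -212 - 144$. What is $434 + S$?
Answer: $78$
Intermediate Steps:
$S = -356$ ($S = -212 - 144 = -356$)
$434 + S = 434 - 356 = 78$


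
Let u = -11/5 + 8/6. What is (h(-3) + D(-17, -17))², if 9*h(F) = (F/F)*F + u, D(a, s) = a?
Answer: 5536609/18225 ≈ 303.79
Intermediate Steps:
u = -13/15 (u = -11*⅕ + 8*(⅙) = -11/5 + 4/3 = -13/15 ≈ -0.86667)
h(F) = -13/135 + F/9 (h(F) = ((F/F)*F - 13/15)/9 = (1*F - 13/15)/9 = (F - 13/15)/9 = (-13/15 + F)/9 = -13/135 + F/9)
(h(-3) + D(-17, -17))² = ((-13/135 + (⅑)*(-3)) - 17)² = ((-13/135 - ⅓) - 17)² = (-58/135 - 17)² = (-2353/135)² = 5536609/18225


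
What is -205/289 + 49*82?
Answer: 1160997/289 ≈ 4017.3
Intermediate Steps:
-205/289 + 49*82 = -205*1/289 + 4018 = -205/289 + 4018 = 1160997/289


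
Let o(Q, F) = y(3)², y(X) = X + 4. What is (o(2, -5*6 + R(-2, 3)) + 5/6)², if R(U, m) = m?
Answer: 89401/36 ≈ 2483.4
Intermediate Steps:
y(X) = 4 + X
o(Q, F) = 49 (o(Q, F) = (4 + 3)² = 7² = 49)
(o(2, -5*6 + R(-2, 3)) + 5/6)² = (49 + 5/6)² = (49 + 5*(⅙))² = (49 + ⅚)² = (299/6)² = 89401/36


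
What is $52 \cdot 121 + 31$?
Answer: $6323$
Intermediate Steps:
$52 \cdot 121 + 31 = 6292 + 31 = 6323$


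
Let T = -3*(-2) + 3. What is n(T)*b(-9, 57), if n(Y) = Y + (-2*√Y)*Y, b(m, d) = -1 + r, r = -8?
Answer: 405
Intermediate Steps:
b(m, d) = -9 (b(m, d) = -1 - 8 = -9)
T = 9 (T = 6 + 3 = 9)
n(Y) = Y - 2*Y^(3/2)
n(T)*b(-9, 57) = (9 - 2*9^(3/2))*(-9) = (9 - 2*27)*(-9) = (9 - 54)*(-9) = -45*(-9) = 405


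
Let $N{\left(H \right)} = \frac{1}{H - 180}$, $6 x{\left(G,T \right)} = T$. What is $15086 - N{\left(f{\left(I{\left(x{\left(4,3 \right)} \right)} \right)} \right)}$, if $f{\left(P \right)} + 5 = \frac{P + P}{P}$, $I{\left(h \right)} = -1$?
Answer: $\frac{2760739}{183} \approx 15086.0$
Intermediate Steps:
$x{\left(G,T \right)} = \frac{T}{6}$
$f{\left(P \right)} = -3$ ($f{\left(P \right)} = -5 + \frac{P + P}{P} = -5 + \frac{2 P}{P} = -5 + 2 = -3$)
$N{\left(H \right)} = \frac{1}{-180 + H}$
$15086 - N{\left(f{\left(I{\left(x{\left(4,3 \right)} \right)} \right)} \right)} = 15086 - \frac{1}{-180 - 3} = 15086 - \frac{1}{-183} = 15086 - - \frac{1}{183} = 15086 + \frac{1}{183} = \frac{2760739}{183}$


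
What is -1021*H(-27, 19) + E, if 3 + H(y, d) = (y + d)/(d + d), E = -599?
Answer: 50900/19 ≈ 2678.9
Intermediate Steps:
H(y, d) = -3 + (d + y)/(2*d) (H(y, d) = -3 + (y + d)/(d + d) = -3 + (d + y)/((2*d)) = -3 + (d + y)*(1/(2*d)) = -3 + (d + y)/(2*d))
-1021*H(-27, 19) + E = -1021*(-27 - 5*19)/(2*19) - 599 = -1021*(-27 - 95)/(2*19) - 599 = -1021*(-122)/(2*19) - 599 = -1021*(-61/19) - 599 = 62281/19 - 599 = 50900/19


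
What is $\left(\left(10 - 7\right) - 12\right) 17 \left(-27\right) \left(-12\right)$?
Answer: $-49572$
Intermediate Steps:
$\left(\left(10 - 7\right) - 12\right) 17 \left(-27\right) \left(-12\right) = \left(3 - 12\right) \left(\left(-459\right) \left(-12\right)\right) = \left(-9\right) 5508 = -49572$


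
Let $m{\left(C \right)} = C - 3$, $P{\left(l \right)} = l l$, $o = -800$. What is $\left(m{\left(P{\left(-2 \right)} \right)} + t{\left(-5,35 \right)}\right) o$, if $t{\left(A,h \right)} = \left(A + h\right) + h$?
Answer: $-52800$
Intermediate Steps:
$P{\left(l \right)} = l^{2}$
$t{\left(A,h \right)} = A + 2 h$
$m{\left(C \right)} = -3 + C$ ($m{\left(C \right)} = C - 3 = -3 + C$)
$\left(m{\left(P{\left(-2 \right)} \right)} + t{\left(-5,35 \right)}\right) o = \left(\left(-3 + \left(-2\right)^{2}\right) + \left(-5 + 2 \cdot 35\right)\right) \left(-800\right) = \left(\left(-3 + 4\right) + \left(-5 + 70\right)\right) \left(-800\right) = \left(1 + 65\right) \left(-800\right) = 66 \left(-800\right) = -52800$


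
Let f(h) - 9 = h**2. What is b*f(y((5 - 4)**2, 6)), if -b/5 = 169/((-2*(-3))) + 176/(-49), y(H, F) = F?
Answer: -541875/98 ≈ -5529.3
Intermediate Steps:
b = -36125/294 (b = -5*(169/((-2*(-3))) + 176/(-49)) = -5*(169/6 + 176*(-1/49)) = -5*(169*(1/6) - 176/49) = -5*(169/6 - 176/49) = -5*7225/294 = -36125/294 ≈ -122.87)
f(h) = 9 + h**2
b*f(y((5 - 4)**2, 6)) = -36125*(9 + 6**2)/294 = -36125*(9 + 36)/294 = -36125/294*45 = -541875/98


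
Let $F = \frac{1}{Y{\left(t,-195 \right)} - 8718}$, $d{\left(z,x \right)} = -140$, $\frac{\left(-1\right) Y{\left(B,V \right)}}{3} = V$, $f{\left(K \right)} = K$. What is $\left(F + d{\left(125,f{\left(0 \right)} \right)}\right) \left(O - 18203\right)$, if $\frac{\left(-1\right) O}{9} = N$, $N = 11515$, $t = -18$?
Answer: $\frac{138727305398}{8133} \approx 1.7057 \cdot 10^{7}$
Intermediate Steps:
$Y{\left(B,V \right)} = - 3 V$
$O = -103635$ ($O = \left(-9\right) 11515 = -103635$)
$F = - \frac{1}{8133}$ ($F = \frac{1}{\left(-3\right) \left(-195\right) - 8718} = \frac{1}{585 - 8718} = \frac{1}{-8133} = - \frac{1}{8133} \approx -0.00012296$)
$\left(F + d{\left(125,f{\left(0 \right)} \right)}\right) \left(O - 18203\right) = \left(- \frac{1}{8133} - 140\right) \left(-103635 - 18203\right) = \left(- \frac{1138621}{8133}\right) \left(-121838\right) = \frac{138727305398}{8133}$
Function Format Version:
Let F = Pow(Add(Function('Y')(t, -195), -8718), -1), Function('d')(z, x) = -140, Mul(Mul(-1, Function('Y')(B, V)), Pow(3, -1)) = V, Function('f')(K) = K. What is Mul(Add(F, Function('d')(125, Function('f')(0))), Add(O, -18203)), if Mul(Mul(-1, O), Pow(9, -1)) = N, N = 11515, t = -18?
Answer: Rational(138727305398, 8133) ≈ 1.7057e+7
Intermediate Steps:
Function('Y')(B, V) = Mul(-3, V)
O = -103635 (O = Mul(-9, 11515) = -103635)
F = Rational(-1, 8133) (F = Pow(Add(Mul(-3, -195), -8718), -1) = Pow(Add(585, -8718), -1) = Pow(-8133, -1) = Rational(-1, 8133) ≈ -0.00012296)
Mul(Add(F, Function('d')(125, Function('f')(0))), Add(O, -18203)) = Mul(Add(Rational(-1, 8133), -140), Add(-103635, -18203)) = Mul(Rational(-1138621, 8133), -121838) = Rational(138727305398, 8133)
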